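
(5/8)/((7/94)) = 235/28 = 8.39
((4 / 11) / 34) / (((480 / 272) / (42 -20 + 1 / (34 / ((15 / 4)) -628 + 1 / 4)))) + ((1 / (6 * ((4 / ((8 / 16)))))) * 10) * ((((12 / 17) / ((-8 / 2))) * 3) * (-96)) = 1116375934 / 104124405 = 10.72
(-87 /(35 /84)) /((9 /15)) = -348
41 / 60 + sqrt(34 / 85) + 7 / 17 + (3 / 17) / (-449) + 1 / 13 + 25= sqrt(10) / 5 + 155819069 / 5953740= 26.80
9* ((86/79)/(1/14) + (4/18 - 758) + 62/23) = -6658.57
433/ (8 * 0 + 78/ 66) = 4763/ 13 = 366.38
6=6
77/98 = 0.79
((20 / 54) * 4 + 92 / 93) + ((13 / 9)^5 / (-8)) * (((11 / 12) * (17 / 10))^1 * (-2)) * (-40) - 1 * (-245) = 3283612931 / 21966228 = 149.48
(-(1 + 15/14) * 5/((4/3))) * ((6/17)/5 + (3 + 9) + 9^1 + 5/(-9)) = -32509/204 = -159.36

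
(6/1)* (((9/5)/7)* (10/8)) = 27/14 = 1.93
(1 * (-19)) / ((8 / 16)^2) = -76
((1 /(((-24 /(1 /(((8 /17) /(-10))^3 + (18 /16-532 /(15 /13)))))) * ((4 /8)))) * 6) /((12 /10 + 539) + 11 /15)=55271250 /27502734704377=0.00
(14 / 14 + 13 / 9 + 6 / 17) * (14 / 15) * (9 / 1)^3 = 161784 / 85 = 1903.34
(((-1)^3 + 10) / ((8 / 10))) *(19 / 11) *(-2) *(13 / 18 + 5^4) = -1069985 / 44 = -24317.84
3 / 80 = 0.04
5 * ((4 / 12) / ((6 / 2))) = 0.56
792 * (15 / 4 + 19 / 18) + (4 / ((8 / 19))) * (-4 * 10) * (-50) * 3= 60806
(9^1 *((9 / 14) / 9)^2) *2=9 / 98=0.09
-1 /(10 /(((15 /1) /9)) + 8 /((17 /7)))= -17 /158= -0.11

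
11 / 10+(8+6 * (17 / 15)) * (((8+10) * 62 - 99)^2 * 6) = 918448643 / 10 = 91844864.30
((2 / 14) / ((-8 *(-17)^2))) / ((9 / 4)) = -1 / 36414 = -0.00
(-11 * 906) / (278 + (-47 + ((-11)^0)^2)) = -4983 / 116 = -42.96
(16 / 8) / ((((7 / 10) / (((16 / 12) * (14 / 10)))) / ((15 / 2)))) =40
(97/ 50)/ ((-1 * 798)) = -97/ 39900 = -0.00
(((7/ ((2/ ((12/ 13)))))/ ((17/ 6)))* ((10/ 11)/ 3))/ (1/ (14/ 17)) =11760/ 41327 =0.28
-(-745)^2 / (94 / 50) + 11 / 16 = -222009483 / 752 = -295225.38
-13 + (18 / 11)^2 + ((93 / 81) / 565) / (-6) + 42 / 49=-733822267 / 77525910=-9.47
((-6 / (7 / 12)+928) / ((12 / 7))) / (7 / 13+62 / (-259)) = 5407402 / 3021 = 1789.94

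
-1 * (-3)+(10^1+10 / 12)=83 / 6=13.83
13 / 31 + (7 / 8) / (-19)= 1759 / 4712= 0.37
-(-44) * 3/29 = 132/29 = 4.55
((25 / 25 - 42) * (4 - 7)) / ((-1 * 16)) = -123 / 16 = -7.69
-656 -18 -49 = -723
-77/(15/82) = -420.93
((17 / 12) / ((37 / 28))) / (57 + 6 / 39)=1547 / 82473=0.02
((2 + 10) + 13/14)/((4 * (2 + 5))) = 181/392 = 0.46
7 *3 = 21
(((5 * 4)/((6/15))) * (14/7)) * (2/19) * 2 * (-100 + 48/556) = -5555200/2641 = -2103.45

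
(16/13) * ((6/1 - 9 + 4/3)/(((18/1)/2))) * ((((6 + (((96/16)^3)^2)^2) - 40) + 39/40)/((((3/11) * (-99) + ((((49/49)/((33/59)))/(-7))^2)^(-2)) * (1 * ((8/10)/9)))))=-26836055.33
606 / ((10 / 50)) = 3030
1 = 1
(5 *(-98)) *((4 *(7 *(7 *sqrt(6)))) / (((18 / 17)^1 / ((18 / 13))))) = -1632680 *sqrt(6) / 13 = -307633.30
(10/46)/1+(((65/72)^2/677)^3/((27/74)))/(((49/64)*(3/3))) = 2233988206008309524435/10276345452403434571776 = 0.22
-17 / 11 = -1.55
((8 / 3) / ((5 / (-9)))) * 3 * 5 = -72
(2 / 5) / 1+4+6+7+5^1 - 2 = 102 / 5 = 20.40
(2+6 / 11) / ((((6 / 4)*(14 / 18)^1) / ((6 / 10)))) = 72 / 55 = 1.31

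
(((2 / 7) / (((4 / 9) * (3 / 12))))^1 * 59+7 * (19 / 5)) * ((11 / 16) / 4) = 68651 / 2240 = 30.65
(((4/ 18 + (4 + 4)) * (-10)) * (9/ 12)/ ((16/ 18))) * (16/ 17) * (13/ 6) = -141.47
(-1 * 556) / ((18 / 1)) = -278 / 9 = -30.89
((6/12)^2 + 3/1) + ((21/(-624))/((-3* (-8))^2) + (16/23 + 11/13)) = 13204063/2755584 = 4.79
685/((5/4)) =548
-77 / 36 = -2.14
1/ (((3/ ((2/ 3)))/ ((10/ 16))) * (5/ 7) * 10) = 7/ 360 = 0.02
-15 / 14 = -1.07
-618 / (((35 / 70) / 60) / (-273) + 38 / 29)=-587124720 / 1244851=-471.64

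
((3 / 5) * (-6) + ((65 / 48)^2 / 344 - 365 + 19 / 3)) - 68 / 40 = -1442335099 / 3962880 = -363.96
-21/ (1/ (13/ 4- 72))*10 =28875/ 2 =14437.50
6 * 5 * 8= 240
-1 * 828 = -828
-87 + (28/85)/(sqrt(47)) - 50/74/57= -183508/2109 + 28* sqrt(47)/3995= -86.96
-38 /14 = -19 /7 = -2.71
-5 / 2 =-2.50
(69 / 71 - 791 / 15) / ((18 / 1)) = -2.88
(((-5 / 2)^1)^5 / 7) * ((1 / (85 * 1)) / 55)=-0.00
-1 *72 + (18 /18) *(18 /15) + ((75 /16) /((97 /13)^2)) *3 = -53102451 /752720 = -70.55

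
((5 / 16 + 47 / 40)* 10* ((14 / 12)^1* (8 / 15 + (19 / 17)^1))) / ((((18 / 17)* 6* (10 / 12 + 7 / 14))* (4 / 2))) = 1.69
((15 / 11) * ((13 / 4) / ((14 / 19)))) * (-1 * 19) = -70395 / 616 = -114.28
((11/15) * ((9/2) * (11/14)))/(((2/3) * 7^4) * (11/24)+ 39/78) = 3267/925015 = 0.00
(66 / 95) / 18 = 11 / 285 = 0.04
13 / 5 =2.60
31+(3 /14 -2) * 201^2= -1009591 /14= -72113.64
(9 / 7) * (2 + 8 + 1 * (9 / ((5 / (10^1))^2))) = 414 / 7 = 59.14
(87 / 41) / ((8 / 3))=261 / 328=0.80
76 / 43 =1.77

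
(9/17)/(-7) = -9/119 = -0.08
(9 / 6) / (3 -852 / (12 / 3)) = -1 / 140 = -0.01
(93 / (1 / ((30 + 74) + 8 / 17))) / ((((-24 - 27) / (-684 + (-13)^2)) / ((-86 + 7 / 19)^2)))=719419069.73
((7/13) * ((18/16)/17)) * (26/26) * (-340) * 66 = -10395/13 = -799.62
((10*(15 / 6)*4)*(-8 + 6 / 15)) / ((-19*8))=5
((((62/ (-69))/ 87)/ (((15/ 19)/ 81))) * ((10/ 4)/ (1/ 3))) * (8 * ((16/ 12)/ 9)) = -9.42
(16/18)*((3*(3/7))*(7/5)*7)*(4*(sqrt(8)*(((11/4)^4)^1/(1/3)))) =307461*sqrt(2)/20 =21740.78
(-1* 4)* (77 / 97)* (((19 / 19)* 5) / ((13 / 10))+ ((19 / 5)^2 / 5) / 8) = -4211361 / 315250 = -13.36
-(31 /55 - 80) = 4369 /55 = 79.44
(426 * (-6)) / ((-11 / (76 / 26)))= 97128 / 143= 679.22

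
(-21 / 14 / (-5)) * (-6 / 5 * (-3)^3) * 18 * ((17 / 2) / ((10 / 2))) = 37179 / 125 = 297.43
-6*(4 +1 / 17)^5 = -9384188094 / 1419857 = -6609.25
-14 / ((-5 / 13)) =182 / 5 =36.40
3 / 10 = 0.30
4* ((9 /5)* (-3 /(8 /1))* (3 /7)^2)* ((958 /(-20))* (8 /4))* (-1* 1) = -116397 /2450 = -47.51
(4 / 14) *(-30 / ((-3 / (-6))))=-120 / 7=-17.14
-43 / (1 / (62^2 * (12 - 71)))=9752228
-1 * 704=-704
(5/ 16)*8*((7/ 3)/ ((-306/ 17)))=-35/ 108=-0.32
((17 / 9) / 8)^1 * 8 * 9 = 17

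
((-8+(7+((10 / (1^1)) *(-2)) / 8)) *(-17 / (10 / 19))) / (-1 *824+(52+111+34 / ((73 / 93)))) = -165053 / 901820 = -0.18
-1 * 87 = -87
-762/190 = -381/95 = -4.01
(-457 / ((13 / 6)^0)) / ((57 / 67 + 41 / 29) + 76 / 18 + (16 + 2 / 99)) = -29302383 / 1443124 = -20.30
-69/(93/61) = -1403/31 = -45.26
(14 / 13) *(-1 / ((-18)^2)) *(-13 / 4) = 7 / 648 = 0.01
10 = 10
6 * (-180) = -1080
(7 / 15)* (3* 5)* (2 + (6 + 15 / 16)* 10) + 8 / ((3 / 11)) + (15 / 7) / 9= 29635 / 56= 529.20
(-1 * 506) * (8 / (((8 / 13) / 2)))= -13156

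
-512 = -512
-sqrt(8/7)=-2*sqrt(14)/7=-1.07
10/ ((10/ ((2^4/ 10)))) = 8/ 5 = 1.60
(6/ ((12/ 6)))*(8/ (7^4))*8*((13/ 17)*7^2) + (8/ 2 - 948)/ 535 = 549008/ 445655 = 1.23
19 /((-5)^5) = -19 /3125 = -0.01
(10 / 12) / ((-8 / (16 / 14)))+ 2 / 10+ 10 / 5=437 / 210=2.08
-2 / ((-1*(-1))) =-2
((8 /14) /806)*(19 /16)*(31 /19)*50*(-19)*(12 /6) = -475 /182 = -2.61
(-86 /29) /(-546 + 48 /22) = 473 /86739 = 0.01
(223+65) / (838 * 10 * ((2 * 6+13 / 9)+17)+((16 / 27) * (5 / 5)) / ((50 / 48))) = 2700 / 2391797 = 0.00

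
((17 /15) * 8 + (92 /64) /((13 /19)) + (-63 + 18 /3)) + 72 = 81643 /3120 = 26.17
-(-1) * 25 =25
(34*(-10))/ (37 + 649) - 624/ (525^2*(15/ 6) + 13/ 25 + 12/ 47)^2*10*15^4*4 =-448155339151002627530/ 899389996646322948487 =-0.50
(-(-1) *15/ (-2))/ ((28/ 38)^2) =-5415/ 392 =-13.81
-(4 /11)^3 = -64 /1331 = -0.05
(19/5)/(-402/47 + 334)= 893/76480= 0.01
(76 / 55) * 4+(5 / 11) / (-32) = 9703 / 1760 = 5.51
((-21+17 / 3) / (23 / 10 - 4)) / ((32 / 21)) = 805 / 136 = 5.92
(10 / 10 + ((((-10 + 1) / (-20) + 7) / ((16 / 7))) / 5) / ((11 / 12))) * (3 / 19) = 22587 / 83600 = 0.27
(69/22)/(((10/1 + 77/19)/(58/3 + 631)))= 852587/5874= 145.15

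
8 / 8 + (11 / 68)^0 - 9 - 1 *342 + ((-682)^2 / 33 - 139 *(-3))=42488 / 3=14162.67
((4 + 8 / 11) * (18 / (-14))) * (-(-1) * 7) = -468 / 11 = -42.55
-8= -8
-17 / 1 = -17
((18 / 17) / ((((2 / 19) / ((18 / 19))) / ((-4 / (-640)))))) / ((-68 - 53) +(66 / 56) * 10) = -567 / 1039720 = -0.00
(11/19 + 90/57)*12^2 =310.74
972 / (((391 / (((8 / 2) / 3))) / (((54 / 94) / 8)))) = 4374 / 18377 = 0.24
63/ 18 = 3.50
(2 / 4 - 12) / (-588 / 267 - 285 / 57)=2047 / 1282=1.60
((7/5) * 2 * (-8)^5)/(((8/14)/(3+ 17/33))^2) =-18904711168/5445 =-3471939.61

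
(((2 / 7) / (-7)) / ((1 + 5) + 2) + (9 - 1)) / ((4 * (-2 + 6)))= 1567 / 3136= 0.50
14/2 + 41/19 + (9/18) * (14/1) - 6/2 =13.16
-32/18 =-16/9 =-1.78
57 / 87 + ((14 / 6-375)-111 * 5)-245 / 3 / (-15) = -240529 / 261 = -921.57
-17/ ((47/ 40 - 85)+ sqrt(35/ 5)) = 27200 * sqrt(7)/ 11231409+ 325720/ 1604487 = 0.21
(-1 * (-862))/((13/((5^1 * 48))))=206880/13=15913.85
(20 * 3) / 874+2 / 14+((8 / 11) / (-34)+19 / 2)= 11086133 / 1144066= 9.69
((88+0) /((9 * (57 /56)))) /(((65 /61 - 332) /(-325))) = 97697600 /10355931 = 9.43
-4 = -4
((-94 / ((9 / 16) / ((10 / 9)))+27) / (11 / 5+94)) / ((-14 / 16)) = 514120 / 272727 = 1.89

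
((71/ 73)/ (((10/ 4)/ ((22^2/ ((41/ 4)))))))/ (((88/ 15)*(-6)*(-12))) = 781/ 17958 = 0.04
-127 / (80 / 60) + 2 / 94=-17903 / 188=-95.23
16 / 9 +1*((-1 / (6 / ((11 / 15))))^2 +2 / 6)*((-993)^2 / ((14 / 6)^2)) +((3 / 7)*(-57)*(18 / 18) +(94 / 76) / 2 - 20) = 3772572959 / 59850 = 63033.80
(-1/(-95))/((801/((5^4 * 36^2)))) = 18000/1691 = 10.64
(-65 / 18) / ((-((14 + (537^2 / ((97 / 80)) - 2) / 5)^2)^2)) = 3596502040625 / 5104149176218364717908706062848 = 0.00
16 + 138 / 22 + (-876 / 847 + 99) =101842 / 847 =120.24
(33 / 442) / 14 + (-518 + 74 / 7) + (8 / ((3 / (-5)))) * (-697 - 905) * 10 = 1318616865 / 6188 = 213092.58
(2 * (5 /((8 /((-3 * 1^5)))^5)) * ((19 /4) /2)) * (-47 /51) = 361665 /2228224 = 0.16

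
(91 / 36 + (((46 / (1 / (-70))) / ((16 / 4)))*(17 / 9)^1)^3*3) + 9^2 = -10251664695311 / 972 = -10546980139.21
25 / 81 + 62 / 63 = 733 / 567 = 1.29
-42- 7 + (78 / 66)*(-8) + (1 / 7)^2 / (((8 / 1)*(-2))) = -504123 / 8624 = -58.46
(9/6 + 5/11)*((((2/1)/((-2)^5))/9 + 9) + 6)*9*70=3249295/176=18461.90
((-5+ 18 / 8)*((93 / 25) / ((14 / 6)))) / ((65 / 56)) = -6138 / 1625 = -3.78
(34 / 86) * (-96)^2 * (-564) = -2054953.67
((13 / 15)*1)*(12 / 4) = 13 / 5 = 2.60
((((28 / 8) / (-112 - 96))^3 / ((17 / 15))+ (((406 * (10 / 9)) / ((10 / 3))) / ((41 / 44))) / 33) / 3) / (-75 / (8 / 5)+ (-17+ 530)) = 1987533801463 / 631508107456512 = 0.00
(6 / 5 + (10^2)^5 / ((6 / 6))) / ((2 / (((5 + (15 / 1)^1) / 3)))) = 100000000012 / 3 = 33333333337.33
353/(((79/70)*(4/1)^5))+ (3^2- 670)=-26723773/40448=-660.69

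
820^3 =551368000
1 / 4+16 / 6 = 35 / 12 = 2.92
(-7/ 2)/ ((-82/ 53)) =371/ 164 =2.26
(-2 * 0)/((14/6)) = 0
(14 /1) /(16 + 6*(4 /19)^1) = 133 /164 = 0.81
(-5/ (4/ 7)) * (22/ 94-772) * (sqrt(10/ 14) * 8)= 362730 * sqrt(35)/ 47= 45658.29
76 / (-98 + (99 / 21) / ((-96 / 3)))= -17024 / 21985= -0.77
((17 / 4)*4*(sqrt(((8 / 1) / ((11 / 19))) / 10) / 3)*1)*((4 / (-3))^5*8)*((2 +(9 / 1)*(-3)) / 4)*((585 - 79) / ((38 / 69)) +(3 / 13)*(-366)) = 23916154880*sqrt(1045) / 660231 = 1170991.09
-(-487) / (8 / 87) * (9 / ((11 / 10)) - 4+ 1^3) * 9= 21735297 / 88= 246992.01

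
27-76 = -49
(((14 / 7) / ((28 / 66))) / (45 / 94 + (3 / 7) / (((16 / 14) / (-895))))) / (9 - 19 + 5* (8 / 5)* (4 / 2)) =-2068 / 882105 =-0.00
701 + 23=724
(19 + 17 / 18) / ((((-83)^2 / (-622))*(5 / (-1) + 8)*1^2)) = -111649 / 186003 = -0.60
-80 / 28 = -20 / 7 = -2.86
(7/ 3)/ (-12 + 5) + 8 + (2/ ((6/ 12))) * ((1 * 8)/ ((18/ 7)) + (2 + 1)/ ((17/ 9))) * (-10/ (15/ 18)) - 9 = -11572/ 51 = -226.90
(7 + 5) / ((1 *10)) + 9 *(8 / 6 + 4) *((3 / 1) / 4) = 186 / 5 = 37.20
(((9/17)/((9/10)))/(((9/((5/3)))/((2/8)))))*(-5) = -125/918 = -0.14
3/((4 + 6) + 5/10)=2/7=0.29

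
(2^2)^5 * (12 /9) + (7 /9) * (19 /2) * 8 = 12820 /9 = 1424.44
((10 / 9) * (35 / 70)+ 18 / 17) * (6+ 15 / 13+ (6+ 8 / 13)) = 3401 / 153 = 22.23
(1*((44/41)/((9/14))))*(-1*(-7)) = 4312/369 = 11.69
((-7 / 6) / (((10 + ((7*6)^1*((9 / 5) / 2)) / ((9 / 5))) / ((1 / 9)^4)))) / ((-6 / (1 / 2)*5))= 7 / 73220760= 0.00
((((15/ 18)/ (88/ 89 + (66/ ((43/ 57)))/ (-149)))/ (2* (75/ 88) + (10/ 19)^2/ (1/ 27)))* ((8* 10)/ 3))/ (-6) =-1646804024/ 1639885905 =-1.00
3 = 3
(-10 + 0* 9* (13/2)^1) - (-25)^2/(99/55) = -3215/9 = -357.22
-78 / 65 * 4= -4.80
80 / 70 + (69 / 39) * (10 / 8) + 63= 24153 / 364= 66.35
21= 21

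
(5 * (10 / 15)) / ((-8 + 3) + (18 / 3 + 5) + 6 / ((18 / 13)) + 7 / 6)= 20 / 69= 0.29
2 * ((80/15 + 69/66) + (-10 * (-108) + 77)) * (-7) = -537481/33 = -16287.30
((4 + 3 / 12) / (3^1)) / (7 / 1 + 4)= 17 / 132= 0.13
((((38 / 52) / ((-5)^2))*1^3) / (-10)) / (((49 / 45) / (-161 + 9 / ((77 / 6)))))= 2110653 / 4904900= 0.43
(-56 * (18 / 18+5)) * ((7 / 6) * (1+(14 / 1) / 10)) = -4704 / 5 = -940.80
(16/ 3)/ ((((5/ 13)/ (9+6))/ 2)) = 416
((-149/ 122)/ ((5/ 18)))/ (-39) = 447/ 3965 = 0.11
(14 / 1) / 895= 14 / 895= 0.02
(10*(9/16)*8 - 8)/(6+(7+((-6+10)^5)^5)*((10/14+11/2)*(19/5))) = 2590/1861112546010869463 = 0.00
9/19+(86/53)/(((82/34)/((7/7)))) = 47335/41287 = 1.15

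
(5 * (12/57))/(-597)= -20/11343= -0.00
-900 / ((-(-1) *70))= -90 / 7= -12.86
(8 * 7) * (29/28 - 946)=-52918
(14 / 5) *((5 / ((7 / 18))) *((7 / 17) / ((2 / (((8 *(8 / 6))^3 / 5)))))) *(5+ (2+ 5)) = 1835008 / 85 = 21588.33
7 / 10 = 0.70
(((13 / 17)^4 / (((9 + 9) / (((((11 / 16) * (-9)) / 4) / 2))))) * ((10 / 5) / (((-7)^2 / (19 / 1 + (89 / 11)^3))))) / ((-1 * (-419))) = -10428449369 / 13279176177344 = -0.00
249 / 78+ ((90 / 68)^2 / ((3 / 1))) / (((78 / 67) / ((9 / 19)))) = 1958687 / 571064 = 3.43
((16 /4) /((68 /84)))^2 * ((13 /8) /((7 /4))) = 6552 /289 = 22.67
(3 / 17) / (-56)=-3 / 952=-0.00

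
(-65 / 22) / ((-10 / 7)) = 2.07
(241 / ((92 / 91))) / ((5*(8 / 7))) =153517 / 3680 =41.72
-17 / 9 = -1.89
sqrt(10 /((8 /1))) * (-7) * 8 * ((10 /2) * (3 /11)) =-420 * sqrt(5) /11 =-85.38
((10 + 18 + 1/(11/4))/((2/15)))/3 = 780/11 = 70.91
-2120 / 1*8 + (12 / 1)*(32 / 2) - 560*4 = -19008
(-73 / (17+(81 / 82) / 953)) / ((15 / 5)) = -5704658 / 3985689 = -1.43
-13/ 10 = -1.30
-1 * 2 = -2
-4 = -4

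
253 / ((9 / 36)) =1012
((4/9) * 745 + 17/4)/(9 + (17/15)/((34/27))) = 60365/1782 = 33.87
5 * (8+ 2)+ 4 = 54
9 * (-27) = -243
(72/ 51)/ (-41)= -24/ 697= -0.03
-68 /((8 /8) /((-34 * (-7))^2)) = -3851792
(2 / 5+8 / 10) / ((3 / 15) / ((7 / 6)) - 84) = -7 / 489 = -0.01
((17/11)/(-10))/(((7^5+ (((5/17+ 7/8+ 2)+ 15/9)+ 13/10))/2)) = -6936/377286767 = -0.00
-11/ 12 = -0.92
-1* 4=-4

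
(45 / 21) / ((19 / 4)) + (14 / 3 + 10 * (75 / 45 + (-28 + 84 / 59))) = -5743492 / 23541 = -243.98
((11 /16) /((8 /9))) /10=99 /1280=0.08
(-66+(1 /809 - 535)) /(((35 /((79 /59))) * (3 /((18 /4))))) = -57615648 /1670585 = -34.49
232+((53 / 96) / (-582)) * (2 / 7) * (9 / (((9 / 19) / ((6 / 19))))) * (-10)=3780937 / 16296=232.02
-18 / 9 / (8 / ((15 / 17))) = -15 / 68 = -0.22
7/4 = 1.75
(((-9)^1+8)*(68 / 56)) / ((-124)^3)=17 / 26692736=0.00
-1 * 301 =-301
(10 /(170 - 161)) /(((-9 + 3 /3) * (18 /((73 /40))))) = -0.01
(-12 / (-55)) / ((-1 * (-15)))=4 / 275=0.01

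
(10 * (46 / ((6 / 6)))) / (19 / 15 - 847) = -3450 / 6343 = -0.54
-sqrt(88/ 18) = -2.21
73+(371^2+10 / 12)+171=827315 / 6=137885.83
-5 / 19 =-0.26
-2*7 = -14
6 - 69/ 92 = 21/ 4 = 5.25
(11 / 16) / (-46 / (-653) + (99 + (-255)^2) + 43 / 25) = 179575 / 17010856464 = 0.00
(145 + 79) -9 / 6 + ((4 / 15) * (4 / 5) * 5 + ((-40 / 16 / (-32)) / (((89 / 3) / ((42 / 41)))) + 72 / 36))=395089253 / 1751520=225.57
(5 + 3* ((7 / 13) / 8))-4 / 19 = 9863 / 1976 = 4.99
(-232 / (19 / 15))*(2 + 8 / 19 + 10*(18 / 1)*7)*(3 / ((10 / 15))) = -375620760 / 361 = -1040500.72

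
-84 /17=-4.94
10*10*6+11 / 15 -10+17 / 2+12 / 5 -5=17899 / 30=596.63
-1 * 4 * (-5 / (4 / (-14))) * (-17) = 1190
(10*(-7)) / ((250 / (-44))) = 308 / 25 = 12.32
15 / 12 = 5 / 4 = 1.25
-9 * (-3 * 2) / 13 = 54 / 13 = 4.15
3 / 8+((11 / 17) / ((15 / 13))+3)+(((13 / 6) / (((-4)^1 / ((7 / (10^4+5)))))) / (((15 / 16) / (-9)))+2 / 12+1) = 11579589 / 2267800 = 5.11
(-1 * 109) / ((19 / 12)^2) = -15696 / 361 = -43.48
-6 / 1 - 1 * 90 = -96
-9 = -9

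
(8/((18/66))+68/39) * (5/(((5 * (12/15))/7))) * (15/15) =3535/13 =271.92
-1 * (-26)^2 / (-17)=676 / 17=39.76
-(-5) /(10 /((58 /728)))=29 /728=0.04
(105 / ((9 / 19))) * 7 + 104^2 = 37103 / 3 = 12367.67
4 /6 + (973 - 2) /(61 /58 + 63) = 176384 /11145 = 15.83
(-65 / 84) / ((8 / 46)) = -4.45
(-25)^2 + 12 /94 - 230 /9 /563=148862717 /238149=625.08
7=7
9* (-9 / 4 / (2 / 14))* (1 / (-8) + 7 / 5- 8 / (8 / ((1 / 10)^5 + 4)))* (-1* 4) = -154508067 / 100000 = -1545.08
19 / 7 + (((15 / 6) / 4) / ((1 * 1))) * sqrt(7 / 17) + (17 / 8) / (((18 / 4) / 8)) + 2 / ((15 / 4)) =5 * sqrt(119) / 136 + 2213 / 315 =7.43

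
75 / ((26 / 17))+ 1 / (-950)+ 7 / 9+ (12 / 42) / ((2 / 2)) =19490503 / 389025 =50.10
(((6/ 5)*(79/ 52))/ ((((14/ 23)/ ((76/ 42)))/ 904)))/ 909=15604396/ 2895165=5.39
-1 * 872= -872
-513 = -513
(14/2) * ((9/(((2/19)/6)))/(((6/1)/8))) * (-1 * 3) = -14364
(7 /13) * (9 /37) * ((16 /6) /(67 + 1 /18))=3024 /580567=0.01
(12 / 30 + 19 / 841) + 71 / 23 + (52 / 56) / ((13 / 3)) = 5042109 / 1354010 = 3.72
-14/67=-0.21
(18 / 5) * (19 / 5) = 342 / 25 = 13.68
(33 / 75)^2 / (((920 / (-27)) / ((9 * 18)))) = -264627 / 287500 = -0.92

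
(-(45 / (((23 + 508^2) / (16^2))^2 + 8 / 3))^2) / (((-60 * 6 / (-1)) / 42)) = -1826434842624 / 7986183809978691354005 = -0.00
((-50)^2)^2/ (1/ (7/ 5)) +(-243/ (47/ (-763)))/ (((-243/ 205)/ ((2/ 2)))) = 411093585/ 47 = 8746672.02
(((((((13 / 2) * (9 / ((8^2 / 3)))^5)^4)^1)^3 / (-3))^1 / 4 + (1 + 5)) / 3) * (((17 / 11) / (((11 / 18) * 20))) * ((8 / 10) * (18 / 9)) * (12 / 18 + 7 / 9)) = 17007506580865542172873081630118383747690349762773198755973527320083775112911824579696225865906417989771168211126539 / 29099382017600903226841820386458601503995657053993646526011618053672682704780044457892616069586638138046887126630400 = 0.58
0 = 0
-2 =-2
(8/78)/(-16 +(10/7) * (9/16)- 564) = -0.00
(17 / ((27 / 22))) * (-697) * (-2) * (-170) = -88630520 / 27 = -3282611.85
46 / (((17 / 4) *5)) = 184 / 85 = 2.16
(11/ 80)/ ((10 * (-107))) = -11/ 85600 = -0.00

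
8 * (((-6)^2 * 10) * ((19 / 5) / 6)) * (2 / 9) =1216 / 3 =405.33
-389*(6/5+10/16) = -28397/40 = -709.92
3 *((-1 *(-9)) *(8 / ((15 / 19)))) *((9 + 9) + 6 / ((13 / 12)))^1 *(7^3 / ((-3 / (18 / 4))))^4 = 29332497360220803 / 65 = 451269190157243.12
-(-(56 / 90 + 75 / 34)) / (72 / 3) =4327 / 36720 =0.12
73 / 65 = 1.12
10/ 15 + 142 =428/ 3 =142.67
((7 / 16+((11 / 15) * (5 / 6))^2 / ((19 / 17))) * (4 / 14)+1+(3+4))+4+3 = 1311761 / 86184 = 15.22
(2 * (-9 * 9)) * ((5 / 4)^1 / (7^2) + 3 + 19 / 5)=-541809 / 490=-1105.73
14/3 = 4.67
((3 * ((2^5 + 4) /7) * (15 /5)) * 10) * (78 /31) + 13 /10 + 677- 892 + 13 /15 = 1239211 /1302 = 951.77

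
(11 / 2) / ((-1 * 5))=-11 / 10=-1.10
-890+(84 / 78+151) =-9593 / 13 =-737.92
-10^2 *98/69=-9800/69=-142.03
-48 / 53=-0.91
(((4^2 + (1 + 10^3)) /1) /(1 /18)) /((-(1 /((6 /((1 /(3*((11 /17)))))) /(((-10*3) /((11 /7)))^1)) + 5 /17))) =56483163 /4150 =13610.40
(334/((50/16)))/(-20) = -668/125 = -5.34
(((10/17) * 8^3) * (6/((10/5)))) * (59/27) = 302080/153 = 1974.38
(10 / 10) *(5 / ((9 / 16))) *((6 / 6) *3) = 26.67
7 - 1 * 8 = -1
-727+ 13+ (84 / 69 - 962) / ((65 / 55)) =-456564 / 299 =-1526.97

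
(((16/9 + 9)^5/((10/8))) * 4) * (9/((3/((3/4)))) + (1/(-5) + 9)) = 7591208787188/1476225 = 5142311.50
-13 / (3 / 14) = -182 / 3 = -60.67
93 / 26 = 3.58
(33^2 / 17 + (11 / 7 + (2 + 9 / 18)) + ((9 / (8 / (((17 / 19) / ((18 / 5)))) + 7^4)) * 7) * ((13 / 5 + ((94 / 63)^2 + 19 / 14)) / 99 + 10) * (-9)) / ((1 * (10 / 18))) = 160290008497 / 1353643445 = 118.41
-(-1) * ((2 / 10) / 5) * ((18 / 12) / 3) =1 / 50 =0.02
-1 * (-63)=63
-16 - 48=-64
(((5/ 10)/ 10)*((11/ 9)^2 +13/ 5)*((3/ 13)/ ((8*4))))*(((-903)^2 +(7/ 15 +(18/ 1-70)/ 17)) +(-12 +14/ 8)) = 53037129473/ 44064000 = 1203.64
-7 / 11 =-0.64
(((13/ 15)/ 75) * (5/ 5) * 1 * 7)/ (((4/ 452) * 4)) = 10283/ 4500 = 2.29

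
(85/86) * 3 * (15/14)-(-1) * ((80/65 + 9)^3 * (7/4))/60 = 5461217659/158711280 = 34.41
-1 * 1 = -1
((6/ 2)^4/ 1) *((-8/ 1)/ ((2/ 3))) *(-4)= 3888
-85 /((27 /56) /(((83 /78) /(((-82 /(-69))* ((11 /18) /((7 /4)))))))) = -7950985 /17589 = -452.04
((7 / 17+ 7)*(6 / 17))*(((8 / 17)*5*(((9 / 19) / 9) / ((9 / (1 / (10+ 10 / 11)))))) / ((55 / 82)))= 2296 / 466735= 0.00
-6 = -6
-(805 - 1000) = 195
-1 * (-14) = 14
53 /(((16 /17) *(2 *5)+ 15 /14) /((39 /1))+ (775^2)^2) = 491946 /3348485125783745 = 0.00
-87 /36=-29 /12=-2.42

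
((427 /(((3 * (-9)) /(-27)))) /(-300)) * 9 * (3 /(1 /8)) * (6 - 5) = -7686 /25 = -307.44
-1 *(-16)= 16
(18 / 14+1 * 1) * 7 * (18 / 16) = 18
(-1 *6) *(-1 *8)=48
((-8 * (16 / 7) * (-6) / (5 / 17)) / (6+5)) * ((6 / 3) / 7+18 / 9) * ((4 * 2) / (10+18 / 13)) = 5431296 / 99715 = 54.47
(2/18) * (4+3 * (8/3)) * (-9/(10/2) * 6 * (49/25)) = -3528/125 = -28.22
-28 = -28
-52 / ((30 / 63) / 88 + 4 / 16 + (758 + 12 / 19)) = -228228 / 3330755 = -0.07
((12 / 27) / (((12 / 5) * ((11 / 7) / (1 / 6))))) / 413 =5 / 105138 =0.00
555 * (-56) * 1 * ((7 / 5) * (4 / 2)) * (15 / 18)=-72520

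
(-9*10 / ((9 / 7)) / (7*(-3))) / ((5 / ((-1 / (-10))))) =1 / 15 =0.07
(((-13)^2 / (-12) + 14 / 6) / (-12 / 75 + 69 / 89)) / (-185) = 20915 / 202612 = 0.10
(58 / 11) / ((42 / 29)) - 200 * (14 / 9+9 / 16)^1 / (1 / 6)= -195428 / 77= -2538.03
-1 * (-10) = 10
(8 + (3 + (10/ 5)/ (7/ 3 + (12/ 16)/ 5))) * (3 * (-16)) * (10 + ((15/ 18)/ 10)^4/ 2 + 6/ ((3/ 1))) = -875392735/ 128736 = -6799.91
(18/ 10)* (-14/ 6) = -21/ 5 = -4.20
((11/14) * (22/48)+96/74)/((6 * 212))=20605/15813504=0.00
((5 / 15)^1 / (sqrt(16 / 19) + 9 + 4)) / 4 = 247 / 38340- sqrt(19) / 9585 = 0.01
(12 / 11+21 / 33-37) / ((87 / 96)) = -12416 / 319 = -38.92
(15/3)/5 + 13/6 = 19/6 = 3.17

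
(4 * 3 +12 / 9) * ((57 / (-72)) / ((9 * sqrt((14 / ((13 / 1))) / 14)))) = -95 * sqrt(13) / 81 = -4.23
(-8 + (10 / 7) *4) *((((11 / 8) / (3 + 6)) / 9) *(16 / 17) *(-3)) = 352 / 3213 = 0.11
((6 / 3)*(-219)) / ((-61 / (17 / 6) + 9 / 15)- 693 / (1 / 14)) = 12410 / 275483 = 0.05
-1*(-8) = 8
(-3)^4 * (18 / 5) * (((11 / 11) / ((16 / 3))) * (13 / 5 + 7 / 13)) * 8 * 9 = 4015332 / 325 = 12354.87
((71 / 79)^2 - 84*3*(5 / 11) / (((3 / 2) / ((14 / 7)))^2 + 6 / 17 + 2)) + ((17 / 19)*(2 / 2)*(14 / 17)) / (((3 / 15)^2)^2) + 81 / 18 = 426.54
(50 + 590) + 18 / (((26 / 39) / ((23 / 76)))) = 49261 / 76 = 648.17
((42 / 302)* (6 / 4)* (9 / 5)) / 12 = 0.03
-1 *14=-14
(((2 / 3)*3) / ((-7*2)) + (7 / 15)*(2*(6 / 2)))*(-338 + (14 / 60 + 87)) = -233213 / 350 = -666.32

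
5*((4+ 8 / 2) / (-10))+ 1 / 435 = -1739 / 435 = -4.00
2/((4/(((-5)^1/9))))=-5/18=-0.28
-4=-4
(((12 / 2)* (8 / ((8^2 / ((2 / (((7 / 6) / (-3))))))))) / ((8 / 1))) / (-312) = 0.00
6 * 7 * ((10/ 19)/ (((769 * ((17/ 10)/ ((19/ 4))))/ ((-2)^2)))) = 4200/ 13073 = 0.32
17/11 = 1.55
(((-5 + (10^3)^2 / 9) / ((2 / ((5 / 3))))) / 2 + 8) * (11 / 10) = 55007029 / 1080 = 50932.43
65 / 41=1.59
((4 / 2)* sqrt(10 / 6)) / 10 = sqrt(15) / 15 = 0.26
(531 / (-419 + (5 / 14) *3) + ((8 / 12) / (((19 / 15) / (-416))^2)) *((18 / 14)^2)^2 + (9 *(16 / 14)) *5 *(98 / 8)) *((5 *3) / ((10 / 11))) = 16494889592379924 / 5071418611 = 3252519.83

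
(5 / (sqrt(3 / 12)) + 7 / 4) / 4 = 47 / 16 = 2.94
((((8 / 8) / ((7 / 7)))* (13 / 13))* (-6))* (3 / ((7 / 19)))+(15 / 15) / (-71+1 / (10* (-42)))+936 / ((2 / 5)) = 478266258 / 208747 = 2291.13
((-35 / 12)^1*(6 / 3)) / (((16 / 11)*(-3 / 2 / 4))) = 10.69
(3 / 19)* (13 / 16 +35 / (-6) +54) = 2351 / 304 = 7.73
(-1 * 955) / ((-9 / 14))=13370 / 9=1485.56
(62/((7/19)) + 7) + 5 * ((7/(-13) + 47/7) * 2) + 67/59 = 1278786/5369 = 238.18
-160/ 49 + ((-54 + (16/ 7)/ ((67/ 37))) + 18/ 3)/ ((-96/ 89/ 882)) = 125455250/ 3283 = 38213.60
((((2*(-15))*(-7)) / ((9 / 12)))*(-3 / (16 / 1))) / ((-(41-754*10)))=-105 / 14998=-0.01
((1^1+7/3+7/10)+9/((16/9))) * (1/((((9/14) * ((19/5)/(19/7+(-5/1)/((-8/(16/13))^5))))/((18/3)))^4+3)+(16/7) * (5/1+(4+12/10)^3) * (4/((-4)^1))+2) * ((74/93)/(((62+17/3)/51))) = -33744877882143273972581269150559694695162033/18718430828206449074855869076006806732500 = -1802.76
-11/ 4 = -2.75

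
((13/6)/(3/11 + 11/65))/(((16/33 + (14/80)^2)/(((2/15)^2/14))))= 1635920/135459009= 0.01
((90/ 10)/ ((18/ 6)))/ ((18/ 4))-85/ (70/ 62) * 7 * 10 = -15808/ 3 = -5269.33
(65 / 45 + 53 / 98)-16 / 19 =19157 / 16758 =1.14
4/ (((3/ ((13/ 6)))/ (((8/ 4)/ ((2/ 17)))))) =442/ 9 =49.11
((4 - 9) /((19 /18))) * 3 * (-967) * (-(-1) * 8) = 2088720 /19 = 109932.63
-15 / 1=-15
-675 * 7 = -4725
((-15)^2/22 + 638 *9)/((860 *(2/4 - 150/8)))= -2943/8030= -0.37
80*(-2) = -160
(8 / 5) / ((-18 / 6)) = -8 / 15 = -0.53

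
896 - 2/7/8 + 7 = 902.96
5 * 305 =1525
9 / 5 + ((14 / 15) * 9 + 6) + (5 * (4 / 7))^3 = 67783 / 1715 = 39.52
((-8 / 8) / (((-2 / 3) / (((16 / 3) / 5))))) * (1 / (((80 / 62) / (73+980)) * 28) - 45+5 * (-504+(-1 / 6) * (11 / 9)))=-76715039 / 18900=-4059.00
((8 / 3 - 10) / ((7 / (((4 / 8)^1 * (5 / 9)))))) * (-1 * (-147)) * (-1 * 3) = 385 / 3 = 128.33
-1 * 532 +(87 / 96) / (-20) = -340509 / 640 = -532.05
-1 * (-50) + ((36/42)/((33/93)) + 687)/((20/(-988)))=-2618549/77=-34007.13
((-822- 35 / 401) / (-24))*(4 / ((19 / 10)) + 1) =19449763 / 182856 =106.37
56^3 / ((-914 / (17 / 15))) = -1492736 / 6855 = -217.76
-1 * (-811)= 811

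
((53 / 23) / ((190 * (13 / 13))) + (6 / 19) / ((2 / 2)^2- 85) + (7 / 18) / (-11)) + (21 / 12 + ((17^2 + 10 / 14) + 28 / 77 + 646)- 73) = 864.80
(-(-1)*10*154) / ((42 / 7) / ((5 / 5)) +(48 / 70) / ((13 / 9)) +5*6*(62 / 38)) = 3328325 / 119781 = 27.79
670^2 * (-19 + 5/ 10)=-8304650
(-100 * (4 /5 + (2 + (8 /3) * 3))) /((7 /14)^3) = -8640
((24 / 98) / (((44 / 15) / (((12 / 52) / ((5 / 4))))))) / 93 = 36 / 217217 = 0.00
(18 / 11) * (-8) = -144 / 11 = -13.09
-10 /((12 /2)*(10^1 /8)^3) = -0.85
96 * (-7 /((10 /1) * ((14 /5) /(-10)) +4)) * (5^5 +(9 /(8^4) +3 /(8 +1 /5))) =-18370163315 /10496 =-1750206.11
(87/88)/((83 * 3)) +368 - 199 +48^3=808998373/7304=110761.00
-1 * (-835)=835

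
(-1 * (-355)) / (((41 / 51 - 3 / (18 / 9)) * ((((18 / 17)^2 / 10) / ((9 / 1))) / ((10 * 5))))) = -6141250 / 3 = -2047083.33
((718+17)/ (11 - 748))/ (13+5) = -245/ 4422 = -0.06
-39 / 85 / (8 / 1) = -39 / 680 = -0.06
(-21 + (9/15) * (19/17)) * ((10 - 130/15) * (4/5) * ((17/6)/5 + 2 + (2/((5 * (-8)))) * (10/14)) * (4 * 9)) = -29389824/14875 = -1975.79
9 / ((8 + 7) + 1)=9 / 16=0.56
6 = 6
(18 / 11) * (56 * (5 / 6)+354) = 7212 / 11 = 655.64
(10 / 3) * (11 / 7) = 110 / 21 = 5.24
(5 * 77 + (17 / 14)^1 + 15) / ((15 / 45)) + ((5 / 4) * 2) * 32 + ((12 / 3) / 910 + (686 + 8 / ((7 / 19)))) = 258877 / 130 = 1991.36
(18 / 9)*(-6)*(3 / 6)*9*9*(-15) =7290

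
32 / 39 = 0.82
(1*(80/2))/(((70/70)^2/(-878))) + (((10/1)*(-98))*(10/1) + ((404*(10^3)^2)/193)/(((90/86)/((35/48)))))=7366171880/5211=1413581.25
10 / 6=5 / 3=1.67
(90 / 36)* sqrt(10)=5* sqrt(10) / 2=7.91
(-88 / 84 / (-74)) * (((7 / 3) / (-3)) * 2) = -0.02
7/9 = 0.78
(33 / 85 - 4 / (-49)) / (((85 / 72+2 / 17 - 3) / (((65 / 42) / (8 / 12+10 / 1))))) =-0.04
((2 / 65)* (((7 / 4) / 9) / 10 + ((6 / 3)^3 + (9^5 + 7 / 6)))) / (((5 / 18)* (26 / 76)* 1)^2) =276307267212 / 1373125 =201225.14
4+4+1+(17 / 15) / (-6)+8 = 1513 / 90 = 16.81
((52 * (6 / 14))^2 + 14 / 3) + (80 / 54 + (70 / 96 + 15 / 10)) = 10690483 / 21168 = 505.03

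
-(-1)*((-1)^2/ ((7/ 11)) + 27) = 28.57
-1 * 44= -44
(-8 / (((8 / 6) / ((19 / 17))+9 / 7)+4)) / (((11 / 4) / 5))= -2.25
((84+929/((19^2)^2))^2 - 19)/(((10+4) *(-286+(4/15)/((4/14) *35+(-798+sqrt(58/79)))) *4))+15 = 896502550812525 *sqrt(4582)/107330084812969552709797048+1562785347082186353365448045/107330084812969552709797048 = 14.56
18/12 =3/2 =1.50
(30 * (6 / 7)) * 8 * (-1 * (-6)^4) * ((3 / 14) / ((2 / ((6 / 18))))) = -466560 / 49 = -9521.63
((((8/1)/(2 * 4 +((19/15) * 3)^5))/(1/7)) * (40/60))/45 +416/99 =3122141552/742826403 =4.20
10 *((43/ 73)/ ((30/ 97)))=4171/ 219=19.05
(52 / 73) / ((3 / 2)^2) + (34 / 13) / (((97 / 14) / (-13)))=-4.59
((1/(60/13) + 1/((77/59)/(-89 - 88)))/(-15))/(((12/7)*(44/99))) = 625579/52800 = 11.85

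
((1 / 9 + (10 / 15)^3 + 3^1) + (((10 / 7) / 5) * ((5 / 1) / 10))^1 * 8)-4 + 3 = 671 / 189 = 3.55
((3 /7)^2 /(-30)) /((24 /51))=-51 /3920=-0.01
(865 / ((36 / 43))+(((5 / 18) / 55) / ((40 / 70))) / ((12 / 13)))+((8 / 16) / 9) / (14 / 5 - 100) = 795384811 / 769824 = 1033.20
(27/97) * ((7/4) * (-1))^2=1323/1552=0.85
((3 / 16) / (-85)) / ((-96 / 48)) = 3 / 2720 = 0.00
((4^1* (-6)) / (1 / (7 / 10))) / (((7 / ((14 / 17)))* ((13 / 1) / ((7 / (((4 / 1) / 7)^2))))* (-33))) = 2401 / 24310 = 0.10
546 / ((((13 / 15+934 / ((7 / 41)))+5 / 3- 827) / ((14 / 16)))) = 200655 / 1951364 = 0.10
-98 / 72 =-49 / 36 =-1.36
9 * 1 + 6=15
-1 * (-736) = 736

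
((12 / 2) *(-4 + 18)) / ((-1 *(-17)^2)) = -84 / 289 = -0.29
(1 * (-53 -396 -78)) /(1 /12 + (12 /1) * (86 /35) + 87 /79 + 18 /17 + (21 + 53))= -297259620 /59637577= -4.98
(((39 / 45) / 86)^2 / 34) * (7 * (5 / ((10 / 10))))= 1183 / 11315880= 0.00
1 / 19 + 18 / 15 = 119 / 95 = 1.25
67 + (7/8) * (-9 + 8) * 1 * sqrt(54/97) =67 - 21 * sqrt(582)/776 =66.35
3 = 3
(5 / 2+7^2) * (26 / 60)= 1339 / 60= 22.32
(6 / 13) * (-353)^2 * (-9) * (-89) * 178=8199924000.92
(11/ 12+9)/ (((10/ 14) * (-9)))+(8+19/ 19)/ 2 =1597/ 540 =2.96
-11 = -11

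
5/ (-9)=-5/ 9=-0.56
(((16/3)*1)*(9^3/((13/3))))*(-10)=-8972.31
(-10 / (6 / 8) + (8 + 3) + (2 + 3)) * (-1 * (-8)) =64 / 3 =21.33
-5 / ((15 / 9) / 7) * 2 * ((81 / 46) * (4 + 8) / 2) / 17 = -10206 / 391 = -26.10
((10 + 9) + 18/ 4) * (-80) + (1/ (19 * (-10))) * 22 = -178611/ 95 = -1880.12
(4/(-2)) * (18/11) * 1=-36/11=-3.27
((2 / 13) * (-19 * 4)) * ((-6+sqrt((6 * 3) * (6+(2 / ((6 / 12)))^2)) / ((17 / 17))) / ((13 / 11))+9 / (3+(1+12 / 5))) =29013 / 676 - 10032 * sqrt(11) / 169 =-153.96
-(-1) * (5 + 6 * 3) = 23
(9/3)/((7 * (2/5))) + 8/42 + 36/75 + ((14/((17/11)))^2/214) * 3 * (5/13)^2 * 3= 12359782723/5487286350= 2.25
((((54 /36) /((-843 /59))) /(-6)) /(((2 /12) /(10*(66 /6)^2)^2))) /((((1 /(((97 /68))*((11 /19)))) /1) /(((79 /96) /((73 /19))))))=1820347374175 /66954432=27187.85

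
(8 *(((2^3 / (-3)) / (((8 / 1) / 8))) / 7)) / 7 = -64 / 147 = -0.44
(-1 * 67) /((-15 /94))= 6298 /15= 419.87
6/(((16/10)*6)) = 5/8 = 0.62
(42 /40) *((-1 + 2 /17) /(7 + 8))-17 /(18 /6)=-5843 /1020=-5.73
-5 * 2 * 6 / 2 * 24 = -720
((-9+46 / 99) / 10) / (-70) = 0.01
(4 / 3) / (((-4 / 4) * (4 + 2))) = -2 / 9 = -0.22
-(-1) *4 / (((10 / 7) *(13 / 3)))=42 / 65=0.65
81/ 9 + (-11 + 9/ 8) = -0.88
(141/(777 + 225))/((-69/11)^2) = 0.00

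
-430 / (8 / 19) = -1021.25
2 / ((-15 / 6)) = -4 / 5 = -0.80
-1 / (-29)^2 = -1 / 841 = -0.00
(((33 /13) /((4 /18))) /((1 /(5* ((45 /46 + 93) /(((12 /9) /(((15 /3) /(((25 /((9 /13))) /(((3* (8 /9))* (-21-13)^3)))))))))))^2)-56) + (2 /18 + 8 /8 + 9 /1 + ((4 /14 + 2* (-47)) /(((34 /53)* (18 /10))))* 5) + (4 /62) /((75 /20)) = 298792517100618.37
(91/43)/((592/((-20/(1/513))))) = -233415/6364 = -36.68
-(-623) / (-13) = -623 / 13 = -47.92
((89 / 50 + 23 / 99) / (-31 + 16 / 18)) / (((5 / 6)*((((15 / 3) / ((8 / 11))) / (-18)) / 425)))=73153584 / 819775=89.24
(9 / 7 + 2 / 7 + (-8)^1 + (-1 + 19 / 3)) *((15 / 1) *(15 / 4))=-1725 / 28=-61.61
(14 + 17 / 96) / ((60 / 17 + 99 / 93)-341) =-717247 / 17019456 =-0.04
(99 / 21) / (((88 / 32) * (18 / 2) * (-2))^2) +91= 189193 / 2079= 91.00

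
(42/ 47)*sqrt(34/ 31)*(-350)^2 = 5145000*sqrt(1054)/ 1457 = 114642.63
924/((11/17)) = 1428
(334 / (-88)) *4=-167 / 11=-15.18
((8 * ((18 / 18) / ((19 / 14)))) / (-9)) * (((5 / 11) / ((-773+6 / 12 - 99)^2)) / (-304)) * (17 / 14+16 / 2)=430 / 36192277737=0.00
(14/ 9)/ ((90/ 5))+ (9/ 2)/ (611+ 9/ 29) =269333/ 2871936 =0.09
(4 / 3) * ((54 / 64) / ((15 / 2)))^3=243 / 128000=0.00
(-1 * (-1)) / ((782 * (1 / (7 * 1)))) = 7 / 782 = 0.01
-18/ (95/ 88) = -1584/ 95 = -16.67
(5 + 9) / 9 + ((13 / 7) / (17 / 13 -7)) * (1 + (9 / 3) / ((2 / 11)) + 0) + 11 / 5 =-13013 / 6660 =-1.95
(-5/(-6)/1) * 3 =5/2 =2.50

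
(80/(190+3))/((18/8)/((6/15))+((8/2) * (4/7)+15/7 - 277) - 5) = -4480/2939197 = -0.00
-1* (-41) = 41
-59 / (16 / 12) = -177 / 4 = -44.25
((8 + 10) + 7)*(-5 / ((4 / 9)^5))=-7381125 / 1024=-7208.13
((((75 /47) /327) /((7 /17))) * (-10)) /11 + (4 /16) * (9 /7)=0.31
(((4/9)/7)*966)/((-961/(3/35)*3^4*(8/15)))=-23/181629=-0.00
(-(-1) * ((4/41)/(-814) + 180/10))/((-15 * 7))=-300364/1752135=-0.17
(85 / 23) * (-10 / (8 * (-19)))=425 / 1748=0.24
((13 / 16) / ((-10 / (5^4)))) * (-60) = 24375 / 8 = 3046.88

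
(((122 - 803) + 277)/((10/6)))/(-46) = 606/115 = 5.27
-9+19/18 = -143/18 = -7.94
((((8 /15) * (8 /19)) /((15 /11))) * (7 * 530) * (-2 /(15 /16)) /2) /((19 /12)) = -33431552 /81225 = -411.59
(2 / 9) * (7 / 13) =0.12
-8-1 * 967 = -975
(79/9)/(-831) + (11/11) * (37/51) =90898/127143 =0.71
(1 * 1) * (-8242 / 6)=-4121 / 3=-1373.67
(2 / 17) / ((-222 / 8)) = -8 / 1887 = -0.00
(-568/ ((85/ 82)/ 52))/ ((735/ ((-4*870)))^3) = 30243321511936/ 10000165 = 3024282.25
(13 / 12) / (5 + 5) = 13 / 120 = 0.11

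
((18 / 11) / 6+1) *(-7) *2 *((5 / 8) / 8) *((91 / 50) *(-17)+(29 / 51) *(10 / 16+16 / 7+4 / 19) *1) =92319451 / 2273920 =40.60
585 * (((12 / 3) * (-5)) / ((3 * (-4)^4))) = -975 / 64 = -15.23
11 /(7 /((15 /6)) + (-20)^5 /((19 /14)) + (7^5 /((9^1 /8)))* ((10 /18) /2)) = -0.00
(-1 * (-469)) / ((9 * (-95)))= -469 / 855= -0.55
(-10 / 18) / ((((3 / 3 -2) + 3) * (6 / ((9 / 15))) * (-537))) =1 / 19332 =0.00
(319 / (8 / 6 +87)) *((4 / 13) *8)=30624 / 3445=8.89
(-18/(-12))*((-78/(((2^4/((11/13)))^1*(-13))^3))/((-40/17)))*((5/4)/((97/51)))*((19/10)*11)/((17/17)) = -2170630737/47206132613120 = -0.00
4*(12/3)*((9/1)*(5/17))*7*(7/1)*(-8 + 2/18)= -278320/17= -16371.76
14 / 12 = 7 / 6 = 1.17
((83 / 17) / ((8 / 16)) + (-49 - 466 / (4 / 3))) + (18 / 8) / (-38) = -1004645 / 2584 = -388.79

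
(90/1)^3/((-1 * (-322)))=364500/161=2263.98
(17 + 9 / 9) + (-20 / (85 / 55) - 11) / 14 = 3877 / 238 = 16.29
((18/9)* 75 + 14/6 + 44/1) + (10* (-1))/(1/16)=109/3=36.33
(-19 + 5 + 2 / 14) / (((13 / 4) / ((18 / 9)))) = -776 / 91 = -8.53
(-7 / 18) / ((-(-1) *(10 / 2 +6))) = -7 / 198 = -0.04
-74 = -74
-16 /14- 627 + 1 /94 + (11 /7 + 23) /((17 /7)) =-6913111 /11186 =-618.01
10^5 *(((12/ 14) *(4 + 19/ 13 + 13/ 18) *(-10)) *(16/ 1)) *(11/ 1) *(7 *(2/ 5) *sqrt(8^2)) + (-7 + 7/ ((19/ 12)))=-15484057601911/ 741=-20896164105.14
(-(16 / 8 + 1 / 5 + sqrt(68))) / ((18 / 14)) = -14 * sqrt(17) / 9 - 77 / 45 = -8.12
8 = 8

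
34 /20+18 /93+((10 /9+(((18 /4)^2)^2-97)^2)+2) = 35002450259 /357120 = 98013.13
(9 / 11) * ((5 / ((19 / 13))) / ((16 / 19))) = 585 / 176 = 3.32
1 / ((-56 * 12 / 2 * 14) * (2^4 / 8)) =-1 / 9408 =-0.00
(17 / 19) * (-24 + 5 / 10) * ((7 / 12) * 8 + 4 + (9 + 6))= -56729 / 114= -497.62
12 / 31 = 0.39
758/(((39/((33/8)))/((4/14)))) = 4169/182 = 22.91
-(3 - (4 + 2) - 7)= 10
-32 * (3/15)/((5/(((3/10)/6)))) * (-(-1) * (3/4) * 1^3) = -6/125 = -0.05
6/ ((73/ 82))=492/ 73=6.74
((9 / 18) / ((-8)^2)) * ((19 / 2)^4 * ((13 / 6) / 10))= 1694173 / 122880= 13.79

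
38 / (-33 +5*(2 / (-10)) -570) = -19 / 302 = -0.06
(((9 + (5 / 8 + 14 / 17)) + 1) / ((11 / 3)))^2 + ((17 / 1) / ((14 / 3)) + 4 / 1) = 272461543 / 15666112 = 17.39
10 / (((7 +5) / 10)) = 25 / 3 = 8.33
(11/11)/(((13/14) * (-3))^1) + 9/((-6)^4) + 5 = 8701/1872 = 4.65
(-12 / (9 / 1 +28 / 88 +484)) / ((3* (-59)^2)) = -88 / 37779293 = -0.00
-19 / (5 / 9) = -34.20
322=322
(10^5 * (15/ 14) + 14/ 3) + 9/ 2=4500385/ 42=107152.02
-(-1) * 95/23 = 95/23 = 4.13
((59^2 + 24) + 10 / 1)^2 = 12355225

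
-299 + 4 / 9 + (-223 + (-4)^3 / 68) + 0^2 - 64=-89734 / 153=-586.50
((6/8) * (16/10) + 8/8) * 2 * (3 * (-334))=-22044/5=-4408.80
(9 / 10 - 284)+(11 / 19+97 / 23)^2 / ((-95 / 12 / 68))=-17441760053 / 36284110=-480.70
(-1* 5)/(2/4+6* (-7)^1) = 10/83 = 0.12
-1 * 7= -7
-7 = -7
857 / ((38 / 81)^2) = 5622777 / 1444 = 3893.89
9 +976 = 985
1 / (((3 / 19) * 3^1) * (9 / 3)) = 19 / 27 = 0.70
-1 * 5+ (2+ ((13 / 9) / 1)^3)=10 / 729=0.01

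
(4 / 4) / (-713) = -1 / 713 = -0.00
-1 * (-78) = 78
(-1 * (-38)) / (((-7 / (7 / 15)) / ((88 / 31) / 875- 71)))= 24393302 / 135625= 179.86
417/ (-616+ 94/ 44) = -9174/ 13505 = -0.68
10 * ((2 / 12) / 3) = 5 / 9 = 0.56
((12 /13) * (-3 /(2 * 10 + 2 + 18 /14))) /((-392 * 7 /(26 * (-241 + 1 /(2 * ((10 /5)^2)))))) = -0.27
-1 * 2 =-2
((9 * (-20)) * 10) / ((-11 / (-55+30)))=-45000 / 11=-4090.91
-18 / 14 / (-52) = 9 / 364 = 0.02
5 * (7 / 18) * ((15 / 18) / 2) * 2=175 / 108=1.62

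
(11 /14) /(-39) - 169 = -92285 /546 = -169.02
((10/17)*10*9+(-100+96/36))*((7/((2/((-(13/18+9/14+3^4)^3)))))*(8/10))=632641140066032/9108855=69453420.88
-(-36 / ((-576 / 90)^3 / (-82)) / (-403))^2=-2127515625 / 2724770873344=-0.00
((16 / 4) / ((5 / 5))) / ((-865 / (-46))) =184 / 865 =0.21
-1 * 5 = -5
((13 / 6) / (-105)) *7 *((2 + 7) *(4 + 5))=-117 / 10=-11.70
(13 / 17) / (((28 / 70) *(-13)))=-5 / 34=-0.15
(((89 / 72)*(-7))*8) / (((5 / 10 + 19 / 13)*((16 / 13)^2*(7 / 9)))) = -195533 / 6528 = -29.95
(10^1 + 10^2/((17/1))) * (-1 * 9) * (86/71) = -208980/1207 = -173.14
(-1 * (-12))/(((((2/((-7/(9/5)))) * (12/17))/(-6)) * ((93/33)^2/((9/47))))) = 215985/45167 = 4.78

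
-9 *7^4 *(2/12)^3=-2401/24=-100.04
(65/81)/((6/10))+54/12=5.84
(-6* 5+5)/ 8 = -25/ 8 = -3.12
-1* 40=-40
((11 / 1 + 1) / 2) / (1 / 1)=6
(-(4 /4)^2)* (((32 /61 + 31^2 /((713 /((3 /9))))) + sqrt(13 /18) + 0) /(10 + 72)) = -4099 /345138 - sqrt(26) /492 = -0.02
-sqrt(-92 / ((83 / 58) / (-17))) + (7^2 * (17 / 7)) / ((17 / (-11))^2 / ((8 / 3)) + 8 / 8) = 115192 / 1835 - 2 * sqrt(1882274) / 83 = 29.72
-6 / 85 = -0.07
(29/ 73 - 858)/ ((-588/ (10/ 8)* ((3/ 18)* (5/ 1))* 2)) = 62605/ 57232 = 1.09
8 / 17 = 0.47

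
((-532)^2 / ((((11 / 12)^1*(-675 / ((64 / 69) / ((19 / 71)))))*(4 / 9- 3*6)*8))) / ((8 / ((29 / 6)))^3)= 1612137289 / 647578800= 2.49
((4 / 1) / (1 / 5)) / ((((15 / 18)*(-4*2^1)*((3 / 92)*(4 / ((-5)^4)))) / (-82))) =1178750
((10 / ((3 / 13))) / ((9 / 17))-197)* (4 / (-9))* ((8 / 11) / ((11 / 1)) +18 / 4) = 6870890 / 29403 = 233.68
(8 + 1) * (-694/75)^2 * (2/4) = 385.31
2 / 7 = 0.29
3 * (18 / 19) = 54 / 19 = 2.84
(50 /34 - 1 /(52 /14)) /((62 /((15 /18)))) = 885 /54808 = 0.02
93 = 93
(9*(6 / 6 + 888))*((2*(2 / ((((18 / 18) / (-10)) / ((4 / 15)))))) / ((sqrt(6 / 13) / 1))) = -14224*sqrt(78) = -125622.97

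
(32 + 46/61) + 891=56349/61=923.75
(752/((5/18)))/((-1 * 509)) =-13536/2545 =-5.32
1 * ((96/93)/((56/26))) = 104/217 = 0.48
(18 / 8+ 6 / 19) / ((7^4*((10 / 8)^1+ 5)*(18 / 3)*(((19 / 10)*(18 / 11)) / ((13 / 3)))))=1859 / 46805094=0.00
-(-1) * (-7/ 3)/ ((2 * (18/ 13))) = -91/ 108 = -0.84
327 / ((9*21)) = 109 / 63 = 1.73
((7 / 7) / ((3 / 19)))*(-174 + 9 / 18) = -6593 / 6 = -1098.83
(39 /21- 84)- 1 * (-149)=468 /7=66.86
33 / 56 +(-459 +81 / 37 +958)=1039685 / 2072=501.78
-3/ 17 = -0.18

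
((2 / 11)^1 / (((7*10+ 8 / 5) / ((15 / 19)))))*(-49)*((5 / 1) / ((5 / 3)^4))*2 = -23814 / 187055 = -0.13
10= 10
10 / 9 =1.11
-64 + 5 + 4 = -55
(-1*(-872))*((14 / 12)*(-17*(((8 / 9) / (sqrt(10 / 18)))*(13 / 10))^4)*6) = -758711769088 / 1265625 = -599475.97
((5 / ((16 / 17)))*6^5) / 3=13770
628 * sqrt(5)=1404.25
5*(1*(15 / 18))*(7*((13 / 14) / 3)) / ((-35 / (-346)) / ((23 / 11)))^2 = 205821733 / 53361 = 3857.16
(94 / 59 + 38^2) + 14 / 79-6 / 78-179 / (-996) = 87259357519 / 60350628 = 1445.87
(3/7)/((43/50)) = 150/301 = 0.50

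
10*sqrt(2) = 14.14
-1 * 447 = -447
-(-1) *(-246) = -246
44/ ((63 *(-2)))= -22/ 63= -0.35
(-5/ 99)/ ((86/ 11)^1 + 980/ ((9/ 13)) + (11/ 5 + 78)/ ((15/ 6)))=-125/ 3602248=-0.00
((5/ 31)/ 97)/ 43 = 5/ 129301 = 0.00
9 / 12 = 3 / 4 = 0.75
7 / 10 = 0.70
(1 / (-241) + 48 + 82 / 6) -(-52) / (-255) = 3776938 / 61455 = 61.46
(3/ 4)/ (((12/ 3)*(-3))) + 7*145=16239/ 16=1014.94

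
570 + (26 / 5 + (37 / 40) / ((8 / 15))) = 184619 / 320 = 576.93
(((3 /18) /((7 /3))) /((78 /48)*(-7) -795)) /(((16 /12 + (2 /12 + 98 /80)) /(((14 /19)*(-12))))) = 3840 /13360021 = 0.00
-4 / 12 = -1 / 3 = -0.33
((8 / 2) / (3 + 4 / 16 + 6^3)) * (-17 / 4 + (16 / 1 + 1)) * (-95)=-19380 / 877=-22.10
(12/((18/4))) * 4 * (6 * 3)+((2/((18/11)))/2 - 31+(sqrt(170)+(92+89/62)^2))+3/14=sqrt(170)+2153397067/242172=8905.05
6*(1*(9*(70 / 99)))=420 / 11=38.18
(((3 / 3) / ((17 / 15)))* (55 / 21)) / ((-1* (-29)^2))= -275 / 100079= -0.00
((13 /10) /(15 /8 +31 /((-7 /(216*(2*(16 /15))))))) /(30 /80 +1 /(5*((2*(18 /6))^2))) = -0.00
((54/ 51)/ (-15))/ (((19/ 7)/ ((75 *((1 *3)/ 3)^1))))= -630/ 323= -1.95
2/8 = 1/4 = 0.25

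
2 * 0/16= 0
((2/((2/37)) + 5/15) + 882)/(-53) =-2758/159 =-17.35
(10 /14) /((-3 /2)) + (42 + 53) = 1985 /21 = 94.52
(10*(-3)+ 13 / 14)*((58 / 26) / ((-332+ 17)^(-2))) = -167307525 / 26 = -6434904.81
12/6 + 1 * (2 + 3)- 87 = -80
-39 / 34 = -1.15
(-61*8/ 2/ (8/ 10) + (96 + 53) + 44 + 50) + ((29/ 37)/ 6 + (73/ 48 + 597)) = 953093/ 1776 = 536.65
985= 985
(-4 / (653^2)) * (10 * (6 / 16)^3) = -135 / 27290176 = -0.00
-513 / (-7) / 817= 27 / 301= 0.09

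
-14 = -14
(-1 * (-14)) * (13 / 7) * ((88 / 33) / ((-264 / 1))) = -26 / 99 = -0.26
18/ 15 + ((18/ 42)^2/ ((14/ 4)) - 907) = -1553357/ 1715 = -905.75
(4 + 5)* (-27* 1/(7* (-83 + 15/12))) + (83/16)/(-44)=164767/537152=0.31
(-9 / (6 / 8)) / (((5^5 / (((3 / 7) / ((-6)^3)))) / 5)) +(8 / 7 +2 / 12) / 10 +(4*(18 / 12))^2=1896877 / 52500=36.13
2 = 2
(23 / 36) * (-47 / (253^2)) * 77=-329 / 9108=-0.04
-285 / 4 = -71.25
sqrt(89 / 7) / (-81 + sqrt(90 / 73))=-657 * sqrt(623) / 372449-sqrt(454790) / 1117347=-0.04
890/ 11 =80.91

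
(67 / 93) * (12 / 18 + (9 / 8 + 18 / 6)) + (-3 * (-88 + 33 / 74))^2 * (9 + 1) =2108117635165 / 3055608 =689917.57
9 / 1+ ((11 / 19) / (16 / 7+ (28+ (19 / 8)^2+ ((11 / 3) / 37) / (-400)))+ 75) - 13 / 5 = 345449806361 / 4243015115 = 81.42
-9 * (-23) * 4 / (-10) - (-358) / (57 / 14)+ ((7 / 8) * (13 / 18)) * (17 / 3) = 357493 / 41040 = 8.71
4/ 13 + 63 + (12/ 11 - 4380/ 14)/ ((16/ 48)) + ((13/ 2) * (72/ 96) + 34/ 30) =-104021839/ 120120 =-865.98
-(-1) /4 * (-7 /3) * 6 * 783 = -5481 /2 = -2740.50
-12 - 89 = -101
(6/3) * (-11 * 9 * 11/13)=-2178/13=-167.54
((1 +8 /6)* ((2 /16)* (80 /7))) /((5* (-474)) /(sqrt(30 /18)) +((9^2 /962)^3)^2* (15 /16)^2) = -13009717845564628855723622453283196770451456* sqrt(15) /27749728164589353348450851456699724549006425523- 318366971154732357629376535756800 /1027767709799605679572253757655545353666904649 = -0.00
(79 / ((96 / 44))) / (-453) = -869 / 10872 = -0.08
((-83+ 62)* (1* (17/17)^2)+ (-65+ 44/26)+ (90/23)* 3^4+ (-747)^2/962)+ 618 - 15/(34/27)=1418.79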